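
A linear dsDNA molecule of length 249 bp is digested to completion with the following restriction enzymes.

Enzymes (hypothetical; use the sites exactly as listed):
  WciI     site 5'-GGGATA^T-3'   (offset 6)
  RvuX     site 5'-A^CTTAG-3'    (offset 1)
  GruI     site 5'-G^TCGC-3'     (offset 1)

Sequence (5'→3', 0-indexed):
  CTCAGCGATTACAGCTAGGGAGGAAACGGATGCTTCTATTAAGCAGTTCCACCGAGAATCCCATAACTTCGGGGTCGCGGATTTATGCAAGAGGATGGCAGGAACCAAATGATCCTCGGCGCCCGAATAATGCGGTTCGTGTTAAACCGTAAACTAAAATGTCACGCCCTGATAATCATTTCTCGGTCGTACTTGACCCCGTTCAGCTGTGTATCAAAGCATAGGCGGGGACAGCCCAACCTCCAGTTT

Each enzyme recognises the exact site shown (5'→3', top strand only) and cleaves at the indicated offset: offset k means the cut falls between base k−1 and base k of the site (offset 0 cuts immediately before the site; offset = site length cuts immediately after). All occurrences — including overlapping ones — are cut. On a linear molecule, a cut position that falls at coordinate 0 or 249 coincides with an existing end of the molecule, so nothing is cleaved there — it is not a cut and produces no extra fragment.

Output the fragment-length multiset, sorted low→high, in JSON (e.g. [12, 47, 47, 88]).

Site scan:
  WciI (GGGATAT, off=6): no sites
  RvuX (ACTTAG, off=1): no sites
  GruI GTCGC/1: at [73] ⇒ [74]

Pooled cuts: [74]

Fragments:
  [0,74): 74 bp
  [74,249): 175 bp

[74,175]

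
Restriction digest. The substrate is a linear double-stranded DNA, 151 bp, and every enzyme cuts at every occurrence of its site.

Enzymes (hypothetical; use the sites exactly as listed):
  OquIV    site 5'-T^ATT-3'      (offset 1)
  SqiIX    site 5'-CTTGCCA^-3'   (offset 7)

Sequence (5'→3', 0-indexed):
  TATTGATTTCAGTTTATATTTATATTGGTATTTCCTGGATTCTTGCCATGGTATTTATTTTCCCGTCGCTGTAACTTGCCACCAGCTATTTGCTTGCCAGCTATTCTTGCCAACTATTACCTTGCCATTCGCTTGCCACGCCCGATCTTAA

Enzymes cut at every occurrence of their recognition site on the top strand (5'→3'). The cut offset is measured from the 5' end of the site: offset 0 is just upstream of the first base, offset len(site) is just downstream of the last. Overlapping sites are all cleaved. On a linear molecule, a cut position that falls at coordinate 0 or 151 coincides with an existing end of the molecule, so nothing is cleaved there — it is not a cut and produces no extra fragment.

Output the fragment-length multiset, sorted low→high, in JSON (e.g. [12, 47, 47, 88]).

Site scan:
  OquIV TATT/1: at [0, 16, 22, 28, 51, 55, 86, 101, 114] ⇒ [1, 17, 23, 29, 52, 56, 87, 102, 115]
  SqiIX CTTGCCA/7: at [41, 74, 92, 105, 120, 131] ⇒ [48, 81, 99, 112, 127, 138]

All cut coordinates (distinct, sorted): [1, 17, 23, 29, 48, 52, 56, 81, 87, 99, 102, 112, 115, 127, 138]

Fragments:
  [0,1): 1 bp
  [1,17): 16 bp
  [17,23): 6 bp
  [23,29): 6 bp
  [29,48): 19 bp
  [48,52): 4 bp
  [52,56): 4 bp
  [56,81): 25 bp
  [81,87): 6 bp
  [87,99): 12 bp
  [99,102): 3 bp
  [102,112): 10 bp
  [112,115): 3 bp
  [115,127): 12 bp
  [127,138): 11 bp
  [138,151): 13 bp

[1,3,3,4,4,6,6,6,10,11,12,12,13,16,19,25]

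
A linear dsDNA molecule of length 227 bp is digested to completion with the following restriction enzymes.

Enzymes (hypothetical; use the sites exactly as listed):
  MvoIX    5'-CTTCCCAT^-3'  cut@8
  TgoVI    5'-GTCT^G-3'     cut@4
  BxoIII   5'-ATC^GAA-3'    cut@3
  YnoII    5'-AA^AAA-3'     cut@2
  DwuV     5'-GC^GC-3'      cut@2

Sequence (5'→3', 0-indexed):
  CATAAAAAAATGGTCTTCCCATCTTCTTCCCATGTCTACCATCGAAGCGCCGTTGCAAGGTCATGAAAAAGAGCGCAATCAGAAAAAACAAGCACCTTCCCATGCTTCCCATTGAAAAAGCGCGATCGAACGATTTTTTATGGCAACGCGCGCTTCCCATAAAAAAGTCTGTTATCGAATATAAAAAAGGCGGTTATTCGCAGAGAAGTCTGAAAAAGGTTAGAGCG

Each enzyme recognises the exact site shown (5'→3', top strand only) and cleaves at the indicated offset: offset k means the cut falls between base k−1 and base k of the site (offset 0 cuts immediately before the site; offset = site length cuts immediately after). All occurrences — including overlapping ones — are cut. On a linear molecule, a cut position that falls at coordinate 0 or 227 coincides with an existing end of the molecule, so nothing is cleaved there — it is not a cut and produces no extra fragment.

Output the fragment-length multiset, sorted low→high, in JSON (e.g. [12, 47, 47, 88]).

Per-enzyme occurrences:
  MvoIX CTTCCCAT/8: at [14, 25, 95, 104, 152] ⇒ [22, 33, 103, 112, 160]
  TgoVI GTCTG/4: at [166, 207] ⇒ [170, 211]
  BxoIII ATCGAA/3: at [40, 124, 173] ⇒ [43, 127, 176]
  YnoII AAAAA/2: at [3, 4, 5, 65, 82, 83, 114, 160, 161, 182, 183, 212] ⇒ [5, 6, 7, 67, 84, 85, 116, 162, 163, 184, 185, 214]
  DwuV GCGC/2: at [46, 72, 119, 147, 149] ⇒ [48, 74, 121, 149, 151]

All cut coordinates (distinct, sorted): [5, 6, 7, 22, 33, 43, 48, 67, 74, 84, 85, 103, 112, 116, 121, 127, 149, 151, 160, 162, 163, 170, 176, 184, 185, 211, 214]

Fragments:
  [0,5): 5 bp
  [5,6): 1 bp
  [6,7): 1 bp
  [7,22): 15 bp
  [22,33): 11 bp
  [33,43): 10 bp
  [43,48): 5 bp
  [48,67): 19 bp
  [67,74): 7 bp
  [74,84): 10 bp
  [84,85): 1 bp
  [85,103): 18 bp
  [103,112): 9 bp
  [112,116): 4 bp
  [116,121): 5 bp
  [121,127): 6 bp
  [127,149): 22 bp
  [149,151): 2 bp
  [151,160): 9 bp
  [160,162): 2 bp
  [162,163): 1 bp
  [163,170): 7 bp
  [170,176): 6 bp
  [176,184): 8 bp
  [184,185): 1 bp
  [185,211): 26 bp
  [211,214): 3 bp
  [214,227): 13 bp

[1,1,1,1,1,2,2,3,4,5,5,5,6,6,7,7,8,9,9,10,10,11,13,15,18,19,22,26]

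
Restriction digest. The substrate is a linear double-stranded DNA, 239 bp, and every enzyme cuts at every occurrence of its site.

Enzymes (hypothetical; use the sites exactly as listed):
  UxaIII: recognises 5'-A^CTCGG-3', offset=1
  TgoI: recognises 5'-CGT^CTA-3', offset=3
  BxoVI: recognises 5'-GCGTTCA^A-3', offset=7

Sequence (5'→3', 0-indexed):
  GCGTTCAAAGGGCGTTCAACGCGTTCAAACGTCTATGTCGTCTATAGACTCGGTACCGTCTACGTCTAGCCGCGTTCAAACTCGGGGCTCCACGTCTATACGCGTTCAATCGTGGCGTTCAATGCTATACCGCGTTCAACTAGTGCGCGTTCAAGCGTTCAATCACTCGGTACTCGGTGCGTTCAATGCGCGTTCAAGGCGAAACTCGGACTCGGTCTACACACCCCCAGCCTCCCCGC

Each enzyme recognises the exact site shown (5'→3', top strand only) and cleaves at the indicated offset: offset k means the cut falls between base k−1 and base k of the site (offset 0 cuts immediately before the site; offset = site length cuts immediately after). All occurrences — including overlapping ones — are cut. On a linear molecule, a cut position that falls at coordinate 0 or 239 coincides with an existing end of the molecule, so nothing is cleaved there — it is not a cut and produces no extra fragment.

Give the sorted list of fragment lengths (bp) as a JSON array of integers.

[2,4,5,6,6,7,7,7,8,8,9,9,11,11,11,13,13,13,13,15,15,17,29]

Per-enzyme occurrences:
  UxaIII (ACTCGG, off=1): starts [47, 79, 164, 171, 203, 209] → cuts [48, 80, 165, 172, 204, 210]
  TgoI (CGTCTA, off=3): starts [29, 38, 56, 62, 92] → cuts [32, 41, 59, 65, 95]
  BxoVI (GCGTTCAA, off=7): starts [0, 11, 20, 71, 101, 114, 131, 146, 154, 178, 189] → cuts [7, 18, 27, 78, 108, 121, 138, 153, 161, 185, 196]

Pooled cuts: [7, 18, 27, 32, 41, 48, 59, 65, 78, 80, 95, 108, 121, 138, 153, 161, 165, 172, 185, 196, 204, 210]

Fragment lengths:
  [0,7): 7 bp
  [7,18): 11 bp
  [18,27): 9 bp
  [27,32): 5 bp
  [32,41): 9 bp
  [41,48): 7 bp
  [48,59): 11 bp
  [59,65): 6 bp
  [65,78): 13 bp
  [78,80): 2 bp
  [80,95): 15 bp
  [95,108): 13 bp
  [108,121): 13 bp
  [121,138): 17 bp
  [138,153): 15 bp
  [153,161): 8 bp
  [161,165): 4 bp
  [165,172): 7 bp
  [172,185): 13 bp
  [185,196): 11 bp
  [196,204): 8 bp
  [204,210): 6 bp
  [210,239): 29 bp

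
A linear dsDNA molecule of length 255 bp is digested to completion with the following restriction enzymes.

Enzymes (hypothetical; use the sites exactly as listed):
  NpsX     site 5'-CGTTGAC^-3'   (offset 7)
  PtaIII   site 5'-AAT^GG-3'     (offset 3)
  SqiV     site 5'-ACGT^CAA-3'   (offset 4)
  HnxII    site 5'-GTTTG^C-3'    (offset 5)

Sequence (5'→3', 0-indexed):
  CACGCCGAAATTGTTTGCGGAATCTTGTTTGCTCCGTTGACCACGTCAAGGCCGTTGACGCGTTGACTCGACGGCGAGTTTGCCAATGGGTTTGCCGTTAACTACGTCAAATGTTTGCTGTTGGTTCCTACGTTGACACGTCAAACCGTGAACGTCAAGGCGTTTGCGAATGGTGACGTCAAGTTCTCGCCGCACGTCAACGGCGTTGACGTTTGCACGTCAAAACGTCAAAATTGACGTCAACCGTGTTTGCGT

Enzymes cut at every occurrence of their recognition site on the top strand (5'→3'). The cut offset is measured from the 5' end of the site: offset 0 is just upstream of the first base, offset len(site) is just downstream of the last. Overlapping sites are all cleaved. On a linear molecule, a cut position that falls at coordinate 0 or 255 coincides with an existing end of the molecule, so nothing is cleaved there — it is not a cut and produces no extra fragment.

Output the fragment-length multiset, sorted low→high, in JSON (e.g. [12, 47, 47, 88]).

[3,4,5,5,5,5,5,7,8,8,8,10,10,11,12,12,13,13,13,14,14,15,17,18,20]

Scan for sites:
  NpsX (CGTTGAC, off=7): starts [34, 52, 60, 130, 203] → cuts [41, 59, 67, 137, 210]
  PtaIII (AATGG, off=3): starts [84, 168] → cuts [87, 171]
  SqiV (ACGTCAA, off=4): starts [42, 103, 137, 151, 175, 193, 216, 224, 236] → cuts [46, 107, 141, 155, 179, 197, 220, 228, 240]
  HnxII (GTTTGC, off=5): starts [12, 26, 77, 89, 112, 161, 210, 247] → cuts [17, 31, 82, 94, 117, 166, 215, 252]

Pooled cuts: [17, 31, 41, 46, 59, 67, 82, 87, 94, 107, 117, 137, 141, 155, 166, 171, 179, 197, 210, 215, 220, 228, 240, 252]

Fragment lengths:
  [0,17): 17 bp
  [17,31): 14 bp
  [31,41): 10 bp
  [41,46): 5 bp
  [46,59): 13 bp
  [59,67): 8 bp
  [67,82): 15 bp
  [82,87): 5 bp
  [87,94): 7 bp
  [94,107): 13 bp
  [107,117): 10 bp
  [117,137): 20 bp
  [137,141): 4 bp
  [141,155): 14 bp
  [155,166): 11 bp
  [166,171): 5 bp
  [171,179): 8 bp
  [179,197): 18 bp
  [197,210): 13 bp
  [210,215): 5 bp
  [215,220): 5 bp
  [220,228): 8 bp
  [228,240): 12 bp
  [240,252): 12 bp
  [252,255): 3 bp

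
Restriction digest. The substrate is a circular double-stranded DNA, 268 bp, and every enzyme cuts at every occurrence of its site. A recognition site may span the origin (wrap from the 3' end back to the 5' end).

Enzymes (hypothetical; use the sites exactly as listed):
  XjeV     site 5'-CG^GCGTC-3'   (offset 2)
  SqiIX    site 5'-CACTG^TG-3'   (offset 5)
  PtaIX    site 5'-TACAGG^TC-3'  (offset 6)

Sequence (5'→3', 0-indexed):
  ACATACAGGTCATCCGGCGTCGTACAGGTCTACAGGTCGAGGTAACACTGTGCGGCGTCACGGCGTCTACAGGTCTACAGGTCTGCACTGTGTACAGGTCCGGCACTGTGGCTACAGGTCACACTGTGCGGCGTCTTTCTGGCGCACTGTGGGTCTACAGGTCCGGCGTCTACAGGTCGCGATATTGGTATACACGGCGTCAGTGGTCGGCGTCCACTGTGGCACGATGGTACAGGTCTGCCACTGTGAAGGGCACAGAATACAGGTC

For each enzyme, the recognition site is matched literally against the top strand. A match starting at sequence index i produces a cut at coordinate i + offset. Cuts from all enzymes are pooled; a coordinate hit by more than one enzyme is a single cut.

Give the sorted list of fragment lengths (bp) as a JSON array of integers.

Per-enzyme occurrences:
  XjeV (CGGCGTC, off=2): starts [14, 52, 60, 128, 163, 194, 207] → cuts [16, 54, 62, 130, 165, 196, 209]
  SqiIX (CACTGTG, off=5): starts [45, 85, 103, 121, 144, 214, 241] → cuts [50, 90, 108, 126, 149, 219, 246]
  PtaIX (TACAGGTC, off=6): starts [3, 22, 30, 67, 75, 92, 112, 155, 170, 230, 260] → cuts [9, 28, 36, 73, 81, 98, 118, 161, 176, 236, 266]

All cut coordinates (distinct, sorted): [9, 16, 28, 36, 50, 54, 62, 73, 81, 90, 98, 108, 118, 126, 130, 149, 161, 165, 176, 196, 209, 219, 236, 246, 266]

Fragments:
  9→16: 7 bp
  16→28: 12 bp
  28→36: 8 bp
  36→50: 14 bp
  50→54: 4 bp
  54→62: 8 bp
  62→73: 11 bp
  73→81: 8 bp
  81→90: 9 bp
  90→98: 8 bp
  98→108: 10 bp
  108→118: 10 bp
  118→126: 8 bp
  126→130: 4 bp
  130→149: 19 bp
  149→161: 12 bp
  161→165: 4 bp
  165→176: 11 bp
  176→196: 20 bp
  196→209: 13 bp
  209→219: 10 bp
  219→236: 17 bp
  236→246: 10 bp
  246→266: 20 bp
  266→9 (wrap): 268-266+9 = 11 bp

[4,4,4,7,8,8,8,8,8,9,10,10,10,10,11,11,11,12,12,13,14,17,19,20,20]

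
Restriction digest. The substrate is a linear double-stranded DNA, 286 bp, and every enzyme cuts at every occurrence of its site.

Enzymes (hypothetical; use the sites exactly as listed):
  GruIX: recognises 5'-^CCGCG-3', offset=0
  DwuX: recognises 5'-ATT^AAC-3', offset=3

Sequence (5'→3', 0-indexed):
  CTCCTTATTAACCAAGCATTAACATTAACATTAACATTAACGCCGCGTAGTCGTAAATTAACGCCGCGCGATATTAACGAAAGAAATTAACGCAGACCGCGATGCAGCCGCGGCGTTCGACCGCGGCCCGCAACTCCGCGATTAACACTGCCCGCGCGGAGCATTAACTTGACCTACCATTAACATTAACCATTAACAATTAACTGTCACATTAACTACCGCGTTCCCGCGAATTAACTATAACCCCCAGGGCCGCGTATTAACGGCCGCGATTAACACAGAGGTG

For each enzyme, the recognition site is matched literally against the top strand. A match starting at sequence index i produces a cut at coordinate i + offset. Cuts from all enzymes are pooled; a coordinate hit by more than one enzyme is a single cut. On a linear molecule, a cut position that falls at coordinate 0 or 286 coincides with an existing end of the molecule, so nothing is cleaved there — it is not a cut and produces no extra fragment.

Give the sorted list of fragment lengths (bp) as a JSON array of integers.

[4,4,5,5,6,6,6,6,7,7,8,8,8,8,8,9,9,9,11,11,12,12,12,13,13,14,15,16,17,17]

Per-enzyme occurrences:
  GruIX CCGCG/0: at [42, 63, 96, 107, 120, 135, 151, 218, 226, 252, 266] ⇒ [42, 63, 96, 107, 120, 135, 151, 218, 226, 252, 266]
  DwuX ATTAAC/3: at [6, 17, 23, 29, 35, 56, 72, 85, 140, 162, 178, 184, 191, 198, 210, 232, 258, 271] ⇒ [9, 20, 26, 32, 38, 59, 75, 88, 143, 165, 181, 187, 194, 201, 213, 235, 261, 274]

Pooled cuts: [9, 20, 26, 32, 38, 42, 59, 63, 75, 88, 96, 107, 120, 135, 143, 151, 165, 181, 187, 194, 201, 213, 218, 226, 235, 252, 261, 266, 274]

Fragment lengths:
  [0,9): 9 bp
  [9,20): 11 bp
  [20,26): 6 bp
  [26,32): 6 bp
  [32,38): 6 bp
  [38,42): 4 bp
  [42,59): 17 bp
  [59,63): 4 bp
  [63,75): 12 bp
  [75,88): 13 bp
  [88,96): 8 bp
  [96,107): 11 bp
  [107,120): 13 bp
  [120,135): 15 bp
  [135,143): 8 bp
  [143,151): 8 bp
  [151,165): 14 bp
  [165,181): 16 bp
  [181,187): 6 bp
  [187,194): 7 bp
  [194,201): 7 bp
  [201,213): 12 bp
  [213,218): 5 bp
  [218,226): 8 bp
  [226,235): 9 bp
  [235,252): 17 bp
  [252,261): 9 bp
  [261,266): 5 bp
  [266,274): 8 bp
  [274,286): 12 bp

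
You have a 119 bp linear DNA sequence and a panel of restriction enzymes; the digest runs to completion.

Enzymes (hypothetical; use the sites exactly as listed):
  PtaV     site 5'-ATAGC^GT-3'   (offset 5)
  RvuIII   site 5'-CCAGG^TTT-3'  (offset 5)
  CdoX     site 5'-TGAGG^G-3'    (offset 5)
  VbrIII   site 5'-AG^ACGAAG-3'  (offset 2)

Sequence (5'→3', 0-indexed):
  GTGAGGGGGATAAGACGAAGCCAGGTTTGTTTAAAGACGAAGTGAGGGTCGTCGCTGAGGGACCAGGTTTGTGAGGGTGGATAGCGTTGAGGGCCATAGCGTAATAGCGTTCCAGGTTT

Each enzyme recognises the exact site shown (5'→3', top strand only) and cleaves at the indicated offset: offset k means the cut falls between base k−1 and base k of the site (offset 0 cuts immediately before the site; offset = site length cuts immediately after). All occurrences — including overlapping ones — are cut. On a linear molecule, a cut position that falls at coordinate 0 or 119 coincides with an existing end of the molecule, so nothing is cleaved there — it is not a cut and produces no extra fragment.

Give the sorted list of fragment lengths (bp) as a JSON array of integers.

Per-enzyme occurrences:
  PtaV (ATAGCGT, off=5): starts [80, 95, 103] → cuts [85, 100, 108]
  RvuIII (CCAGGTTT, off=5): starts [20, 62, 111] → cuts [25, 67, 116]
  CdoX (TGAGGG, off=5): starts [1, 42, 55, 71, 87] → cuts [6, 47, 60, 76, 92]
  VbrIII (AGACGAAG, off=2): starts [12, 34] → cuts [14, 36]

Pooled cuts: [6, 14, 25, 36, 47, 60, 67, 76, 85, 92, 100, 108, 116]

Fragments:
  [0,6): 6 bp
  [6,14): 8 bp
  [14,25): 11 bp
  [25,36): 11 bp
  [36,47): 11 bp
  [47,60): 13 bp
  [60,67): 7 bp
  [67,76): 9 bp
  [76,85): 9 bp
  [85,92): 7 bp
  [92,100): 8 bp
  [100,108): 8 bp
  [108,116): 8 bp
  [116,119): 3 bp

[3,6,7,7,8,8,8,8,9,9,11,11,11,13]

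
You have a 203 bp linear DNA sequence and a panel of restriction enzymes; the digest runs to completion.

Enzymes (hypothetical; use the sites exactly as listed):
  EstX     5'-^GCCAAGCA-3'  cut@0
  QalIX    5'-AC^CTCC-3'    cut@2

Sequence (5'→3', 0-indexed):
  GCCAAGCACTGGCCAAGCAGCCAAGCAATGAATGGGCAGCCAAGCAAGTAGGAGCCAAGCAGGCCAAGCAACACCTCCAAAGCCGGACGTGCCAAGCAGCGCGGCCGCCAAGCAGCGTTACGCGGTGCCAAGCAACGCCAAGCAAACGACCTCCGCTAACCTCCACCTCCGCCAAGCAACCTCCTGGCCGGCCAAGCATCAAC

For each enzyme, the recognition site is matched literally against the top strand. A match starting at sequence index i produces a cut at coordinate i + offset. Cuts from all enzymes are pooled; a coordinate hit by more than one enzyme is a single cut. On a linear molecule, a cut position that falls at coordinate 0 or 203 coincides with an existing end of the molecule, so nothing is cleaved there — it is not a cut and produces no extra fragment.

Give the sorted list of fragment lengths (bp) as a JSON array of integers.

[4,6,8,9,10,10,10,10,11,12,13,14,15,16,16,19,20]

Per-enzyme occurrences:
  EstX GCCAAGCA/0: at [0, 11, 19, 38, 53, 62, 90, 106, 126, 136, 170, 190] ⇒ [11, 19, 38, 53, 62, 90, 106, 126, 136, 170, 190] (position 0 is a terminus of the linear molecule — no cut)
  QalIX ACCTCC/2: at [72, 148, 158, 164, 178] ⇒ [74, 150, 160, 166, 180]

Pooled cuts: [11, 19, 38, 53, 62, 74, 90, 106, 126, 136, 150, 160, 166, 170, 180, 190]

Fragments:
  [0,11): 11 bp
  [11,19): 8 bp
  [19,38): 19 bp
  [38,53): 15 bp
  [53,62): 9 bp
  [62,74): 12 bp
  [74,90): 16 bp
  [90,106): 16 bp
  [106,126): 20 bp
  [126,136): 10 bp
  [136,150): 14 bp
  [150,160): 10 bp
  [160,166): 6 bp
  [166,170): 4 bp
  [170,180): 10 bp
  [180,190): 10 bp
  [190,203): 13 bp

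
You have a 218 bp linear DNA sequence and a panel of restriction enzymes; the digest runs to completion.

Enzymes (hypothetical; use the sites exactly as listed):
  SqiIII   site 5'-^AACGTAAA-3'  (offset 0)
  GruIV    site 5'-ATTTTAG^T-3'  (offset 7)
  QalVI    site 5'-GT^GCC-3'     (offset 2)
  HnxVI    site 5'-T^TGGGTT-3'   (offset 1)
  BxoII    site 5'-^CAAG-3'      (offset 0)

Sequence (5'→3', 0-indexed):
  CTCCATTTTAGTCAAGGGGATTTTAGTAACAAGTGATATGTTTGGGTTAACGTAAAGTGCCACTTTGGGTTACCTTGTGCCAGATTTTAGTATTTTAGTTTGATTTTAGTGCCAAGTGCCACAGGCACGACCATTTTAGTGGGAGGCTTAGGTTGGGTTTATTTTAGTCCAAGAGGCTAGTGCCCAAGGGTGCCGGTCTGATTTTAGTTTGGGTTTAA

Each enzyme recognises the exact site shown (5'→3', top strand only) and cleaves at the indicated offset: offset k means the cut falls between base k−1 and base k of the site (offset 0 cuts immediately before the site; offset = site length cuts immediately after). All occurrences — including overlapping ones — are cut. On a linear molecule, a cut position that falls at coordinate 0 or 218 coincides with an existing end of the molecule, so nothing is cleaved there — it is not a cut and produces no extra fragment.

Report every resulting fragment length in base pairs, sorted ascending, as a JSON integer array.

Site scan:
  SqiIII (AACGTAAA, off=0): starts [48] → cuts [48]
  GruIV (ATTTTAGT, off=7): starts [4, 19, 83, 91, 102, 132, 160, 200] → cuts [11, 26, 90, 98, 109, 139, 167, 207]
  QalVI (GTGCC, off=2): starts [56, 76, 108, 115, 179, 189] → cuts [58, 78, 110, 117, 181, 191]
  HnxVI (TTGGGTT, off=1): starts [41, 64, 152, 208] → cuts [42, 65, 153, 209]
  BxoII (CAAG, off=0): starts [12, 29, 112, 169, 184] → cuts [12, 29, 112, 169, 184]

All cut coordinates (distinct, sorted): [11, 12, 26, 29, 42, 48, 58, 65, 78, 90, 98, 109, 110, 112, 117, 139, 153, 167, 169, 181, 184, 191, 207, 209]

Fragments:
  [0,11): 11 bp
  [11,12): 1 bp
  [12,26): 14 bp
  [26,29): 3 bp
  [29,42): 13 bp
  [42,48): 6 bp
  [48,58): 10 bp
  [58,65): 7 bp
  [65,78): 13 bp
  [78,90): 12 bp
  [90,98): 8 bp
  [98,109): 11 bp
  [109,110): 1 bp
  [110,112): 2 bp
  [112,117): 5 bp
  [117,139): 22 bp
  [139,153): 14 bp
  [153,167): 14 bp
  [167,169): 2 bp
  [169,181): 12 bp
  [181,184): 3 bp
  [184,191): 7 bp
  [191,207): 16 bp
  [207,209): 2 bp
  [209,218): 9 bp

[1,1,2,2,2,3,3,5,6,7,7,8,9,10,11,11,12,12,13,13,14,14,14,16,22]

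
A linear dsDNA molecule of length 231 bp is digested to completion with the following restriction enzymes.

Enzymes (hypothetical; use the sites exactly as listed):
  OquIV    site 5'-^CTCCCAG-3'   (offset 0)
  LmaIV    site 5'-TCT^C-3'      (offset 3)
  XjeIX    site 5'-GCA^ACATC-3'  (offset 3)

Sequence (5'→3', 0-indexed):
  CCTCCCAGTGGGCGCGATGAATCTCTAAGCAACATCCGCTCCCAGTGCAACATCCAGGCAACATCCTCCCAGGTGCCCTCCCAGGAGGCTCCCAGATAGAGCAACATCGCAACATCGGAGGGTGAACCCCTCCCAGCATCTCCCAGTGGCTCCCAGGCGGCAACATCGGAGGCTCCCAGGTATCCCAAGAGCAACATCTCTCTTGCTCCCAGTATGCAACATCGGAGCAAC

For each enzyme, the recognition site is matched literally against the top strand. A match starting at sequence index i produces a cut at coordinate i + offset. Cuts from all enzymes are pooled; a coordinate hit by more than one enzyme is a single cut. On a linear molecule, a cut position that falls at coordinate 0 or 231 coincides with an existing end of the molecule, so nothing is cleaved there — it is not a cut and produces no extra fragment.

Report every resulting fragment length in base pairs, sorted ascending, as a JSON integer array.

[1,2,2,4,5,6,7,7,8,8,10,10,11,11,11,12,13,13,13,15,18,21,23]

Per-enzyme occurrences:
  OquIV CTCCCAG/0: at [1, 38, 65, 77, 88, 129, 139, 149, 172, 205] ⇒ [1, 38, 65, 77, 88, 129, 139, 149, 172, 205]
  LmaIV TCTC/3: at [21, 138, 196, 198] ⇒ [24, 141, 199, 201]
  XjeIX GCAACATC/3: at [28, 46, 57, 100, 108, 159, 190, 215] ⇒ [31, 49, 60, 103, 111, 162, 193, 218]

Pooled cuts: [1, 24, 31, 38, 49, 60, 65, 77, 88, 103, 111, 129, 139, 141, 149, 162, 172, 193, 199, 201, 205, 218]

Fragment lengths:
  [0,1): 1 bp
  [1,24): 23 bp
  [24,31): 7 bp
  [31,38): 7 bp
  [38,49): 11 bp
  [49,60): 11 bp
  [60,65): 5 bp
  [65,77): 12 bp
  [77,88): 11 bp
  [88,103): 15 bp
  [103,111): 8 bp
  [111,129): 18 bp
  [129,139): 10 bp
  [139,141): 2 bp
  [141,149): 8 bp
  [149,162): 13 bp
  [162,172): 10 bp
  [172,193): 21 bp
  [193,199): 6 bp
  [199,201): 2 bp
  [201,205): 4 bp
  [205,218): 13 bp
  [218,231): 13 bp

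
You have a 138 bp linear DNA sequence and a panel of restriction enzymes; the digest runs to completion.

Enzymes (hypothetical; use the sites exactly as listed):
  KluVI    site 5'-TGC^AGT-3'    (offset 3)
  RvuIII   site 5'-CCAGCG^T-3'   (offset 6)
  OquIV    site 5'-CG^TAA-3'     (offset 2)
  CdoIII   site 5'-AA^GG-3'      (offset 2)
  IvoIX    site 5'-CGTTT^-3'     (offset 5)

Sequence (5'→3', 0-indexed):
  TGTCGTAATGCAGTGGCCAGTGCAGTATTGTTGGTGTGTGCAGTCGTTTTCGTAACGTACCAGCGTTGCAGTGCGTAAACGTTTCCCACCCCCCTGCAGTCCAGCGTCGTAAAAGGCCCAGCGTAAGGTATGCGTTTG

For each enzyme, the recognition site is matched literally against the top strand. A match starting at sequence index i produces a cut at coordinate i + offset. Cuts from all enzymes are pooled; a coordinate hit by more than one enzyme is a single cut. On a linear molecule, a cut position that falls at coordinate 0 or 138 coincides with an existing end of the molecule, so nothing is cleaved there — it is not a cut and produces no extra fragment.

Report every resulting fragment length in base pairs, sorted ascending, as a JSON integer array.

[1,3,3,3,4,5,5,6,6,8,9,9,9,11,12,13,13,18]

Per-enzyme occurrences:
  KluVI TGCAGT/3: at [8, 20, 38, 66, 94] ⇒ [11, 23, 41, 69, 97]
  RvuIII CCAGCGT/6: at [59, 100, 117] ⇒ [65, 106, 123]
  OquIV CGTAA/2: at [3, 50, 73, 107, 121] ⇒ [5, 52, 75, 109, 123]
  CdoIII AAGG/2: at [112, 124] ⇒ [114, 126]
  IvoIX CGTTT/5: at [44, 79, 132] ⇒ [49, 84, 137]

Pooled cuts: [5, 11, 23, 41, 49, 52, 65, 69, 75, 84, 97, 106, 109, 114, 123, 126, 137]

Fragment lengths:
  [0,5): 5 bp
  [5,11): 6 bp
  [11,23): 12 bp
  [23,41): 18 bp
  [41,49): 8 bp
  [49,52): 3 bp
  [52,65): 13 bp
  [65,69): 4 bp
  [69,75): 6 bp
  [75,84): 9 bp
  [84,97): 13 bp
  [97,106): 9 bp
  [106,109): 3 bp
  [109,114): 5 bp
  [114,123): 9 bp
  [123,126): 3 bp
  [126,137): 11 bp
  [137,138): 1 bp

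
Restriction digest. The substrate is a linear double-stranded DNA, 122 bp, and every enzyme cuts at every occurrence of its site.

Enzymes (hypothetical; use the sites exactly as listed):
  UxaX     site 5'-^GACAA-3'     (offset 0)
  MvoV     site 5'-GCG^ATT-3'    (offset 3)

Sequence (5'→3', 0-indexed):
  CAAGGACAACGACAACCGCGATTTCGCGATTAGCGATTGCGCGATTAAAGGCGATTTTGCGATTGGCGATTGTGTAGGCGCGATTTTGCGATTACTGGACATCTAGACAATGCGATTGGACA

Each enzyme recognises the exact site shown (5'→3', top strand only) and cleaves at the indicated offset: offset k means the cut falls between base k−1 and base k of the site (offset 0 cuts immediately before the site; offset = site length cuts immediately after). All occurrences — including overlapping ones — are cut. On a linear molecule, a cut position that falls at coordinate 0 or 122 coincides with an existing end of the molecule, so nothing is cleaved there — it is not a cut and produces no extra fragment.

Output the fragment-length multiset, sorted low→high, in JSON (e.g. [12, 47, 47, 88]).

Site scan:
  UxaX (GACAA, off=0): starts [4, 10, 105] → cuts [4, 10, 105]
  MvoV (GCGATT, off=3): starts [17, 25, 32, 40, 50, 58, 65, 79, 87, 111] → cuts [20, 28, 35, 43, 53, 61, 68, 82, 90, 114]

Pooled cuts: [4, 10, 20, 28, 35, 43, 53, 61, 68, 82, 90, 105, 114]

Fragments:
  [0,4): 4 bp
  [4,10): 6 bp
  [10,20): 10 bp
  [20,28): 8 bp
  [28,35): 7 bp
  [35,43): 8 bp
  [43,53): 10 bp
  [53,61): 8 bp
  [61,68): 7 bp
  [68,82): 14 bp
  [82,90): 8 bp
  [90,105): 15 bp
  [105,114): 9 bp
  [114,122): 8 bp

[4,6,7,7,8,8,8,8,8,9,10,10,14,15]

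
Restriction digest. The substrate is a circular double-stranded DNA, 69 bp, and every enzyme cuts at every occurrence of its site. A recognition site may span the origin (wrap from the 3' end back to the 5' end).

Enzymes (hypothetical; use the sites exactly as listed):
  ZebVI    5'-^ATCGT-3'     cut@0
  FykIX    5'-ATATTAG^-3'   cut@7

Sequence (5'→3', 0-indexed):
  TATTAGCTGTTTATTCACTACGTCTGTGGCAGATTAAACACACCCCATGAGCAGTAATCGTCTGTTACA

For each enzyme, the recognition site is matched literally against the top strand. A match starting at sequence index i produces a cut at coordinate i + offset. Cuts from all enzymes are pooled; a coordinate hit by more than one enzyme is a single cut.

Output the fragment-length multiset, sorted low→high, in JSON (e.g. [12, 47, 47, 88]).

[19,50]

Site scan:
  ZebVI (ATCGT, off=0): starts [56] → cuts [56]
  FykIX (ATATTAG, off=7): starts [68] → cuts [6]

Pooled cuts: [6, 56]

Fragments:
  6→56: 50 bp
  56→6 (wrap): 69-56+6 = 19 bp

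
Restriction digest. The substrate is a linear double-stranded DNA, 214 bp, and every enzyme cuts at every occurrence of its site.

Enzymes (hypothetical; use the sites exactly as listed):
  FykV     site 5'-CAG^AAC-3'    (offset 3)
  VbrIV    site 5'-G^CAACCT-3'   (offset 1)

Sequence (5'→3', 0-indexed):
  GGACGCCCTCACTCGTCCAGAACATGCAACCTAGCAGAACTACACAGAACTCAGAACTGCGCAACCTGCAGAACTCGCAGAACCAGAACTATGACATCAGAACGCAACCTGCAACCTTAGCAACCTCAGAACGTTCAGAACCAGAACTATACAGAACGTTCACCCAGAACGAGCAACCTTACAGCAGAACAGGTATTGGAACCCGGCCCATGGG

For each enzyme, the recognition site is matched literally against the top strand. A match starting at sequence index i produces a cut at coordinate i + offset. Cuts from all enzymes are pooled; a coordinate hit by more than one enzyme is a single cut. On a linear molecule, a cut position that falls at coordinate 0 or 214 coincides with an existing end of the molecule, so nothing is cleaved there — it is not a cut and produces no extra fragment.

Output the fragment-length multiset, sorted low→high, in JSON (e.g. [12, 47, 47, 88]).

[4,6,6,6,6,7,7,7,9,9,9,9,10,10,10,11,13,14,14,20,27]

Scan for sites:
  FykV CAGAAC/3: at [17, 34, 44, 51, 68, 77, 83, 97, 126, 135, 141, 151, 164, 184] ⇒ [20, 37, 47, 54, 71, 80, 86, 100, 129, 138, 144, 154, 167, 187]
  VbrIV GCAACCT/1: at [25, 60, 103, 110, 119, 172] ⇒ [26, 61, 104, 111, 120, 173]

Pooled cuts: [20, 26, 37, 47, 54, 61, 71, 80, 86, 100, 104, 111, 120, 129, 138, 144, 154, 167, 173, 187]

Fragments:
  [0,20): 20 bp
  [20,26): 6 bp
  [26,37): 11 bp
  [37,47): 10 bp
  [47,54): 7 bp
  [54,61): 7 bp
  [61,71): 10 bp
  [71,80): 9 bp
  [80,86): 6 bp
  [86,100): 14 bp
  [100,104): 4 bp
  [104,111): 7 bp
  [111,120): 9 bp
  [120,129): 9 bp
  [129,138): 9 bp
  [138,144): 6 bp
  [144,154): 10 bp
  [154,167): 13 bp
  [167,173): 6 bp
  [173,187): 14 bp
  [187,214): 27 bp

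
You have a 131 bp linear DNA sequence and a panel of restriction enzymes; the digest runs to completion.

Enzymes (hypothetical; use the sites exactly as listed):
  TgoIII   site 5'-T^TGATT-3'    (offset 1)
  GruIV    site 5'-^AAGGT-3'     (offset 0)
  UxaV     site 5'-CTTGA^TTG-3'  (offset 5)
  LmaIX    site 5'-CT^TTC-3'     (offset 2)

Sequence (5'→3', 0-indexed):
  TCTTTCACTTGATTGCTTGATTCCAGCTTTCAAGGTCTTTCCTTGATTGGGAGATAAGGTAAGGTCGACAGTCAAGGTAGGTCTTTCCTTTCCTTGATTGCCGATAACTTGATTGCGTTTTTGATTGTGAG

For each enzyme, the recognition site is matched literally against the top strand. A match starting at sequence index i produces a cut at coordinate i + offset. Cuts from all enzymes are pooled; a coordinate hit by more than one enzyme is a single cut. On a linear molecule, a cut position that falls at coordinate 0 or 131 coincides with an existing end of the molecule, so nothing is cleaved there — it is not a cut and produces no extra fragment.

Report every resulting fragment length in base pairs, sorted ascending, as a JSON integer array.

Per-enzyme occurrences:
  TgoIII (TTGATT, off=1): starts [8, 16, 42, 93, 108, 120] → cuts [9, 17, 43, 94, 109, 121]
  GruIV (AAGGT, off=0): starts [31, 55, 60, 73] → cuts [31, 55, 60, 73]
  UxaV (CTTGATTG, off=5): starts [7, 41, 92, 107] → cuts [12, 46, 97, 112]
  LmaIX (CTTTC, off=2): starts [1, 26, 36, 82, 87] → cuts [3, 28, 38, 84, 89]

Pooled cuts: [3, 9, 12, 17, 28, 31, 38, 43, 46, 55, 60, 73, 84, 89, 94, 97, 109, 112, 121]

Fragment lengths:
  [0,3): 3 bp
  [3,9): 6 bp
  [9,12): 3 bp
  [12,17): 5 bp
  [17,28): 11 bp
  [28,31): 3 bp
  [31,38): 7 bp
  [38,43): 5 bp
  [43,46): 3 bp
  [46,55): 9 bp
  [55,60): 5 bp
  [60,73): 13 bp
  [73,84): 11 bp
  [84,89): 5 bp
  [89,94): 5 bp
  [94,97): 3 bp
  [97,109): 12 bp
  [109,112): 3 bp
  [112,121): 9 bp
  [121,131): 10 bp

[3,3,3,3,3,3,5,5,5,5,5,6,7,9,9,10,11,11,12,13]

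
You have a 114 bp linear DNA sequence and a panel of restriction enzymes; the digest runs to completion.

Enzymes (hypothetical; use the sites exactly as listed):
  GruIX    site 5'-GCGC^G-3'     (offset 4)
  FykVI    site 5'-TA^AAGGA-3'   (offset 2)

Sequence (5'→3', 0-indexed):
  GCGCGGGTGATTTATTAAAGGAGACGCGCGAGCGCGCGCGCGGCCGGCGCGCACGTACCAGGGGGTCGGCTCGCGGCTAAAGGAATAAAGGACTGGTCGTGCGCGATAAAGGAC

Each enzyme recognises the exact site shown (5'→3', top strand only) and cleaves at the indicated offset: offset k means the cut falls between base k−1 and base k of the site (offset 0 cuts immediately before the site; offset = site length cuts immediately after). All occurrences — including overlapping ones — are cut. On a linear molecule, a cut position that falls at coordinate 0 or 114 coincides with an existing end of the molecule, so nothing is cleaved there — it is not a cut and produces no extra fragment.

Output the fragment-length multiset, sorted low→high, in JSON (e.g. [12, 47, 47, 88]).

[2,2,2,4,4,6,6,8,9,12,13,17,29]

Site scan:
  GruIX (GCGCG, off=4): starts [0, 25, 31, 33, 35, 37, 46, 100] → cuts [4, 29, 35, 37, 39, 41, 50, 104]
  FykVI (TAAAGGA, off=2): starts [15, 77, 85, 106] → cuts [17, 79, 87, 108]

All cut coordinates (distinct, sorted): [4, 17, 29, 35, 37, 39, 41, 50, 79, 87, 104, 108]

Fragment lengths:
  [0,4): 4 bp
  [4,17): 13 bp
  [17,29): 12 bp
  [29,35): 6 bp
  [35,37): 2 bp
  [37,39): 2 bp
  [39,41): 2 bp
  [41,50): 9 bp
  [50,79): 29 bp
  [79,87): 8 bp
  [87,104): 17 bp
  [104,108): 4 bp
  [108,114): 6 bp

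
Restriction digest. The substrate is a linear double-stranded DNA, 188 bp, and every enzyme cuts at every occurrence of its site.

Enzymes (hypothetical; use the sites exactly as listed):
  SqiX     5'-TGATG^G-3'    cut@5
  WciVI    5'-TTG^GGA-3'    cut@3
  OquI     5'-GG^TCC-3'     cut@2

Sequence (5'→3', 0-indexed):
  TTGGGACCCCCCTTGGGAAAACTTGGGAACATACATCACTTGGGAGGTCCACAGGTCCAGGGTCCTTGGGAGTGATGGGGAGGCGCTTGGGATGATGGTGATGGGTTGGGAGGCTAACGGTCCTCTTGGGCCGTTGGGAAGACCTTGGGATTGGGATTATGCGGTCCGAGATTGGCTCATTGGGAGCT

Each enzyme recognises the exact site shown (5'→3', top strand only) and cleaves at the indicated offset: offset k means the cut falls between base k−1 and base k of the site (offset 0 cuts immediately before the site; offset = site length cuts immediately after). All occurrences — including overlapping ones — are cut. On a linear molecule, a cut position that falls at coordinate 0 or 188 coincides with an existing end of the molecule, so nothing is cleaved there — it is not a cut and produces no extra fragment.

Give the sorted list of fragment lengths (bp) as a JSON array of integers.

Site scan:
  SqiX (TGATGG, off=5): starts [72, 92, 98] → cuts [77, 97, 103]
  WciVI (TTGGGA, off=3): starts [0, 12, 22, 39, 65, 86, 105, 133, 144, 150, 179] → cuts [3, 15, 25, 42, 68, 89, 108, 136, 147, 153, 182]
  OquI (GGTCC, off=2): starts [45, 53, 60, 118, 162] → cuts [47, 55, 62, 120, 164]

Pooled cuts: [3, 15, 25, 42, 47, 55, 62, 68, 77, 89, 97, 103, 108, 120, 136, 147, 153, 164, 182]

Fragment lengths:
  [0,3): 3 bp
  [3,15): 12 bp
  [15,25): 10 bp
  [25,42): 17 bp
  [42,47): 5 bp
  [47,55): 8 bp
  [55,62): 7 bp
  [62,68): 6 bp
  [68,77): 9 bp
  [77,89): 12 bp
  [89,97): 8 bp
  [97,103): 6 bp
  [103,108): 5 bp
  [108,120): 12 bp
  [120,136): 16 bp
  [136,147): 11 bp
  [147,153): 6 bp
  [153,164): 11 bp
  [164,182): 18 bp
  [182,188): 6 bp

[3,5,5,6,6,6,6,7,8,8,9,10,11,11,12,12,12,16,17,18]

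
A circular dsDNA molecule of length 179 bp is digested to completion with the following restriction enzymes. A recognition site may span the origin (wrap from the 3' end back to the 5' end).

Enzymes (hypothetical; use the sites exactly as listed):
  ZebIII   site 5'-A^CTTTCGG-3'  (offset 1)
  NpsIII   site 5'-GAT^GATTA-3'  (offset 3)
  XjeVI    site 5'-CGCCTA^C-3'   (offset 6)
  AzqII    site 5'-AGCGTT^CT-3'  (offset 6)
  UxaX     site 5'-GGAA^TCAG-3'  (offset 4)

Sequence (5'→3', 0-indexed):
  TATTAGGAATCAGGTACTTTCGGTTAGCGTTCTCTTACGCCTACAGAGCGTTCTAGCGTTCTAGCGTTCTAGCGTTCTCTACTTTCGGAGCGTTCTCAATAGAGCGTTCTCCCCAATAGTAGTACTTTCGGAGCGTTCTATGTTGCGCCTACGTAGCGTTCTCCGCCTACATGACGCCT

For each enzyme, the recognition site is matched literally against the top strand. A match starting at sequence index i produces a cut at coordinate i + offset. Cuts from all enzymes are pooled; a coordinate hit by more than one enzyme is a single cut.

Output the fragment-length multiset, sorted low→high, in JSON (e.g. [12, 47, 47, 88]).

[5,7,8,8,8,9,9,9,12,13,13,14,14,15,16,19]

Scan for sites:
  ZebIII ACTTTCGG/1: at [15, 80, 123] ⇒ [16, 81, 124]
  NpsIII (GATGATTA, off=3): no sites
  XjeVI CGCCTAC/6: at [37, 145, 163] ⇒ [43, 151, 169]
  AzqII AGCGTTCT/6: at [25, 46, 54, 62, 70, 88, 102, 131, 154] ⇒ [31, 52, 60, 68, 76, 94, 108, 137, 160]
  UxaX GGAATCAG/4: at [5] ⇒ [9]

All cut coordinates (distinct, sorted): [9, 16, 31, 43, 52, 60, 68, 76, 81, 94, 108, 124, 137, 151, 160, 169]

Fragments:
  9→16: 7 bp
  16→31: 15 bp
  31→43: 12 bp
  43→52: 9 bp
  52→60: 8 bp
  60→68: 8 bp
  68→76: 8 bp
  76→81: 5 bp
  81→94: 13 bp
  94→108: 14 bp
  108→124: 16 bp
  124→137: 13 bp
  137→151: 14 bp
  151→160: 9 bp
  160→169: 9 bp
  169→9 (wrap): 179-169+9 = 19 bp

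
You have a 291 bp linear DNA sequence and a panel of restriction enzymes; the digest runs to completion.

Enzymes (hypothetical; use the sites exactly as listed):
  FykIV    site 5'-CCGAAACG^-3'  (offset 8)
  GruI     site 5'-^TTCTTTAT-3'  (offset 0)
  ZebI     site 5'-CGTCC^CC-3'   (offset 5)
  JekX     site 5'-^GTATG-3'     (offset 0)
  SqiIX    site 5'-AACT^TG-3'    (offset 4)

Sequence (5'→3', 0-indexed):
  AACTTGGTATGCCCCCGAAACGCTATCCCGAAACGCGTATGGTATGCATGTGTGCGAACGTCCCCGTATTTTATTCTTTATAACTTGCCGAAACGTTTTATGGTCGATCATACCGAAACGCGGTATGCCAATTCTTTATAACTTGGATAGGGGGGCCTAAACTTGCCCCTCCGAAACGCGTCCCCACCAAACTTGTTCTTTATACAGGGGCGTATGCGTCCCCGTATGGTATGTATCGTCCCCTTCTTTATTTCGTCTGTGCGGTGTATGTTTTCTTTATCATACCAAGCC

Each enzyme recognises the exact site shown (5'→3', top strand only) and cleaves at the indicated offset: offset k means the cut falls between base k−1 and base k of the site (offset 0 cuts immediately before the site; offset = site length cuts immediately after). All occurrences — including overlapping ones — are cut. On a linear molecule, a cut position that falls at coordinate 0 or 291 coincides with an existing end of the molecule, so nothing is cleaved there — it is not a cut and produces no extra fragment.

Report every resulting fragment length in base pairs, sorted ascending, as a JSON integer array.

[1,2,2,2,2,2,4,5,5,5,7,9,10,10,10,10,12,12,13,13,15,16,16,19,20,22,22,25]

Scan for sites:
  FykIV CCGAAACG/8: at [14, 27, 87, 112, 170] ⇒ [22, 35, 95, 120, 178]
  GruI TTCTTTAT/0: at [73, 131, 195, 243, 272] ⇒ [73, 131, 195, 243, 272]
  ZebI CGTCCCC/5: at [58, 178, 216, 236] ⇒ [63, 183, 221, 241]
  JekX GTATG/0: at [6, 36, 41, 122, 211, 223, 228, 265] ⇒ [6, 36, 41, 122, 211, 223, 228, 265]
  SqiIX AACTTG/4: at [0, 81, 139, 159, 189] ⇒ [4, 85, 143, 163, 193]

All cut coordinates (distinct, sorted): [4, 6, 22, 35, 36, 41, 63, 73, 85, 95, 120, 122, 131, 143, 163, 178, 183, 193, 195, 211, 221, 223, 228, 241, 243, 265, 272]

Fragments:
  [0,4): 4 bp
  [4,6): 2 bp
  [6,22): 16 bp
  [22,35): 13 bp
  [35,36): 1 bp
  [36,41): 5 bp
  [41,63): 22 bp
  [63,73): 10 bp
  [73,85): 12 bp
  [85,95): 10 bp
  [95,120): 25 bp
  [120,122): 2 bp
  [122,131): 9 bp
  [131,143): 12 bp
  [143,163): 20 bp
  [163,178): 15 bp
  [178,183): 5 bp
  [183,193): 10 bp
  [193,195): 2 bp
  [195,211): 16 bp
  [211,221): 10 bp
  [221,223): 2 bp
  [223,228): 5 bp
  [228,241): 13 bp
  [241,243): 2 bp
  [243,265): 22 bp
  [265,272): 7 bp
  [272,291): 19 bp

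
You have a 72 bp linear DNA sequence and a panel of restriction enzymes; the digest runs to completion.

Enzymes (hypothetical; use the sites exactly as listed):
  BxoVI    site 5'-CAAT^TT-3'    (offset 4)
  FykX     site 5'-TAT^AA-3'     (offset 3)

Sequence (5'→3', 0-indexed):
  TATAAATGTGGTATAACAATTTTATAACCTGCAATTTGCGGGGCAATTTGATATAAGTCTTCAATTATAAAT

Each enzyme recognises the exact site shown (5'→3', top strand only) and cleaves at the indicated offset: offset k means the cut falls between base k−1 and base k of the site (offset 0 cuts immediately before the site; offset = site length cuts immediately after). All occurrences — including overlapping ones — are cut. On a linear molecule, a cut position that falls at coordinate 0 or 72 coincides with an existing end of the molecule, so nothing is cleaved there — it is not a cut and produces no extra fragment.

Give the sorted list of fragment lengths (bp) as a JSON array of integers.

[3,4,5,6,7,10,11,12,14]

Site scan:
  BxoVI (CAATTT, off=4): starts [16, 31, 43] → cuts [20, 35, 47]
  FykX (TATAA, off=3): starts [0, 11, 22, 51, 65] → cuts [3, 14, 25, 54, 68]

Pooled cuts: [3, 14, 20, 25, 35, 47, 54, 68]

Fragments:
  [0,3): 3 bp
  [3,14): 11 bp
  [14,20): 6 bp
  [20,25): 5 bp
  [25,35): 10 bp
  [35,47): 12 bp
  [47,54): 7 bp
  [54,68): 14 bp
  [68,72): 4 bp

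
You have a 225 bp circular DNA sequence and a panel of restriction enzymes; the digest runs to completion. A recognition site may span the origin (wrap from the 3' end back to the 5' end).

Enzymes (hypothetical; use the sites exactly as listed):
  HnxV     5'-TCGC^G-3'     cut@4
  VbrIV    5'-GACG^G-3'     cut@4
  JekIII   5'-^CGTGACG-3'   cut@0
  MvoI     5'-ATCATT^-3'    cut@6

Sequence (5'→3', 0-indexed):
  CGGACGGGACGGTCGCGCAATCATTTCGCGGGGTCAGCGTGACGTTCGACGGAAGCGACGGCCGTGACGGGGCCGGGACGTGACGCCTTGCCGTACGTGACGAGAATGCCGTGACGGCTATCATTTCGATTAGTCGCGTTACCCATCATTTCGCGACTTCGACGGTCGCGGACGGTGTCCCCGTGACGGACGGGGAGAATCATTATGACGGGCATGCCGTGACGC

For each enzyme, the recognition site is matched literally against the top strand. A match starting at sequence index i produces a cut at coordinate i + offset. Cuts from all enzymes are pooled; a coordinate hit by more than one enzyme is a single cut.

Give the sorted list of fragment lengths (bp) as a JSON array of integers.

[2,4,4,4,5,5,5,5,6,7,7,7,7,7,8,9,9,9,9,10,12,12,13,14,14,14,17]

Scan for sites:
  HnxV TCGCG/4: at [12, 25, 133, 150, 165] ⇒ [16, 29, 137, 154, 169]
  VbrIV GACGG/4: at [2, 7, 47, 56, 65, 112, 160, 170, 184, 188, 206] ⇒ [6, 11, 51, 60, 69, 116, 164, 174, 188, 192, 210]
  JekIII CGTGACG/0: at [37, 62, 78, 95, 109, 181, 217] ⇒ [37, 62, 78, 95, 109, 181, 217]
  MvoI ATCATT/6: at [19, 119, 144, 198] ⇒ [25, 125, 150, 204]

All cut coordinates (distinct, sorted): [6, 11, 16, 25, 29, 37, 51, 60, 62, 69, 78, 95, 109, 116, 125, 137, 150, 154, 164, 169, 174, 181, 188, 192, 204, 210, 217]

Fragments:
  6→11: 5 bp
  11→16: 5 bp
  16→25: 9 bp
  25→29: 4 bp
  29→37: 8 bp
  37→51: 14 bp
  51→60: 9 bp
  60→62: 2 bp
  62→69: 7 bp
  69→78: 9 bp
  78→95: 17 bp
  95→109: 14 bp
  109→116: 7 bp
  116→125: 9 bp
  125→137: 12 bp
  137→150: 13 bp
  150→154: 4 bp
  154→164: 10 bp
  164→169: 5 bp
  169→174: 5 bp
  174→181: 7 bp
  181→188: 7 bp
  188→192: 4 bp
  192→204: 12 bp
  204→210: 6 bp
  210→217: 7 bp
  217→6 (wrap): 225-217+6 = 14 bp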